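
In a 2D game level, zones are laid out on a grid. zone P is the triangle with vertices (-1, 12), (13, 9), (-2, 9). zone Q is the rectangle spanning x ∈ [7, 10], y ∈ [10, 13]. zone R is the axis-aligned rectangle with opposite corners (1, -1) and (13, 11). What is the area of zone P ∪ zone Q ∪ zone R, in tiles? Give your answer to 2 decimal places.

157.83

By inclusion–exclusion:
Individual areas: |zone P| = 22.5, |zone Q| = 9, |zone R| = 144.
|zone P∩zone Q| = 0.1905.
|zone P∩zone R| = 14.6667.
|zone Q∩zone R|: x∈[7,10], y∈[10,11] → 3·1 = 3.
|zone P∩zone Q∩zone R| = 0.1905.
|zone P ∪ zone Q ∪ zone R| = 175.5 − 17.8571 + 0.1905 = 157.83.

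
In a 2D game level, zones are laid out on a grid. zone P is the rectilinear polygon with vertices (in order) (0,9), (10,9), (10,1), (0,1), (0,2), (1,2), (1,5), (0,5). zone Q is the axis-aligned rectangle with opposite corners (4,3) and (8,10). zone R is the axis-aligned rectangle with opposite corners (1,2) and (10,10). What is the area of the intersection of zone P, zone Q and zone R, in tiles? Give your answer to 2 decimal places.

24.00

The intersection is the polygon with vertices (8,3), (4,3), (4,9), (8,9).
By the shoelace formula its area is 24.00.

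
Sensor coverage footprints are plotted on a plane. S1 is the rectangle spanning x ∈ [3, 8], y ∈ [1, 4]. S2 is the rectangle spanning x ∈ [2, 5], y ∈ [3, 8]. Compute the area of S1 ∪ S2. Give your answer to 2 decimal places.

By inclusion–exclusion:
Individual areas: |S1| = 15, |S2| = 15.
|S1∩S2|: x∈[3,5], y∈[3,4] → 2·1 = 2.
|S1 ∪ S2| = 30 − 2 = 28.00.

28.00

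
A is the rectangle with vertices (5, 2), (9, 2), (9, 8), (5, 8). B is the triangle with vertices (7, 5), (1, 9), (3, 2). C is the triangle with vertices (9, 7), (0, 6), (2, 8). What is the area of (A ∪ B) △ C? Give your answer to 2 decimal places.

35.34

|A ∪ B| = 38.1667.
|(A ∪ B) ∩ C| = 5.413.
|(A ∪ B) △ C| = 38.1667 + 8 − 10.826 = 35.34.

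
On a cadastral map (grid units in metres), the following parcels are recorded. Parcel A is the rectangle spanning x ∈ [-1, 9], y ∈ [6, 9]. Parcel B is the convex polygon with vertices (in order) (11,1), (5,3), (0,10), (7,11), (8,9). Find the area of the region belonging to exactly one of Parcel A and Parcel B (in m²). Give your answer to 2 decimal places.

|Parcel A| = 30, |Parcel B| = 54, |Parcel A∩Parcel B| = 20.3095.
|Parcel A △ Parcel B| = |Parcel A| + |Parcel B| − 2·|Parcel A∩Parcel B| = 30 + 54 − 40.619 = 43.38.

43.38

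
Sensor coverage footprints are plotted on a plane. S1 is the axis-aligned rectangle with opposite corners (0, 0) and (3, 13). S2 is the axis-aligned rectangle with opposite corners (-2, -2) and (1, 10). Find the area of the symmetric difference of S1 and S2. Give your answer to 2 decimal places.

55.00

|S1∩S2|: x∈[0,1], y∈[0,10] → 1·10 = 10.
|S1 △ S2| = |S1| + |S2| − 2·|S1∩S2| = 39 + 36 − 20 = 55.00.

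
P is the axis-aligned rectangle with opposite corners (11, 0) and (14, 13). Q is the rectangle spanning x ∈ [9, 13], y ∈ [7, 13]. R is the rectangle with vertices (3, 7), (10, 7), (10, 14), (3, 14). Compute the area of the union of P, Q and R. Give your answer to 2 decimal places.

94.00

By inclusion–exclusion:
Individual areas: |P| = 39, |Q| = 24, |R| = 49.
|P∩Q|: x∈[11,13], y∈[7,13] → 2·6 = 12.
|P∩R| = 0 (no overlap).
|Q∩R|: x∈[9,10], y∈[7,13] → 1·6 = 6.
|P∩Q∩R| = 0.
|P ∪ Q ∪ R| = 112 − 18 + 0 = 94.00.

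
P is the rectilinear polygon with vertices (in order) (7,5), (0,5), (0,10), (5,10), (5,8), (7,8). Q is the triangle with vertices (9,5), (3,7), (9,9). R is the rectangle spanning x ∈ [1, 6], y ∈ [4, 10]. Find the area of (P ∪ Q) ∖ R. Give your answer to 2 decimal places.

|P ∪ Q| = 37.8333.
|(P ∪ Q) ∩ R| = 23.
|(P ∪ Q) ∖ R| = 37.8333 − 23 = 14.83.

14.83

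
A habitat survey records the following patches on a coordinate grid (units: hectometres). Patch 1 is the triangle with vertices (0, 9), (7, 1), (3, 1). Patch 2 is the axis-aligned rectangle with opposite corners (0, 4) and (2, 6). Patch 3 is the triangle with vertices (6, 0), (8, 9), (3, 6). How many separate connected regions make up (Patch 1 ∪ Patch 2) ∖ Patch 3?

(Patch 1 ∪ Patch 2) ∖ Patch 3 splits into 2 disjoint pieces (area 0.2757, area 16).

2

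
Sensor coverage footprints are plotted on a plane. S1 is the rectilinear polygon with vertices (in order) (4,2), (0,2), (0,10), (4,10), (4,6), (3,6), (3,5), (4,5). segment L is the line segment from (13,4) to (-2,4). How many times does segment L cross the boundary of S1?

The segment meets the boundary at (0,4), (4,4).

2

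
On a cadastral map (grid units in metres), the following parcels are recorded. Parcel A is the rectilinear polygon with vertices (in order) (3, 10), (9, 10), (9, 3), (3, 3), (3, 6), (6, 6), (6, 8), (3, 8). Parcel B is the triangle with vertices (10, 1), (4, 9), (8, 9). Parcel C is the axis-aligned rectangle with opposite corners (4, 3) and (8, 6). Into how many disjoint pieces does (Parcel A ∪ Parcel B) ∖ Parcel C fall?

(Parcel A ∪ Parcel B) ∖ Parcel C splits into 2 disjoint pieces (area 23.5417, area 3).

2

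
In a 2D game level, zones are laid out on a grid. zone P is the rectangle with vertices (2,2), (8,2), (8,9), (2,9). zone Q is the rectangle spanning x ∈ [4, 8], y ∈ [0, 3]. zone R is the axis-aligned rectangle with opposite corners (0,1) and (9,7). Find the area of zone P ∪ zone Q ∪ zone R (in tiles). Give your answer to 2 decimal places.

70.00

By inclusion–exclusion:
Individual areas: |zone P| = 42, |zone Q| = 12, |zone R| = 54.
|zone P∩zone Q|: x∈[4,8], y∈[2,3] → 4·1 = 4.
|zone P∩zone R|: x∈[2,8], y∈[2,7] → 6·5 = 30.
|zone Q∩zone R|: x∈[4,8], y∈[1,3] → 4·2 = 8.
|zone P∩zone Q∩zone R| = 4.
|zone P ∪ zone Q ∪ zone R| = 108 − 42 + 4 = 70.00.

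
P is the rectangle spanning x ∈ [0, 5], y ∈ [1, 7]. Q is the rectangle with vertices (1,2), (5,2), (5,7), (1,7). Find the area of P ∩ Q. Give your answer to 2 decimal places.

20.00

|P∩Q|: x∈[1,5], y∈[2,7] → 4·5 = 20.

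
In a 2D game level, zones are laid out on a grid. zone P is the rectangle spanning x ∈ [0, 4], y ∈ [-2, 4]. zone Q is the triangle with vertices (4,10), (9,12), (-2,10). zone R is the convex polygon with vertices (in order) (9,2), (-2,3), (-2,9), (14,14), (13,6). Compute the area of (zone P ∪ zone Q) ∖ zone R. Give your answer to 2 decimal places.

|zone P ∪ zone Q| = 30.
|(zone P ∪ zone Q) ∩ zone R| = 9.2285.
|(zone P ∪ zone Q) ∖ zone R| = 30 − 9.2285 = 20.77.

20.77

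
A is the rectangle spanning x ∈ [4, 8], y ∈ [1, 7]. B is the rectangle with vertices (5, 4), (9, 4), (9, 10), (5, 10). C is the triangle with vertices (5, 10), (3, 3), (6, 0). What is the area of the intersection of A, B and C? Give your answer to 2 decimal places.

1.35

The intersection is the polygon with vertices (5,4), (5,7), (5.3,7), (5.6,4).
By the shoelace formula its area is 1.35.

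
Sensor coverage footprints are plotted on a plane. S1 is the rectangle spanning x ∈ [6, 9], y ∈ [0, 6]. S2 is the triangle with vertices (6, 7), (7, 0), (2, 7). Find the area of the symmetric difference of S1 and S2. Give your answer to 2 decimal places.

26.54

|S1| = 18, |S2| = 14, |S1∩S2| = 2.7286.
|S1 △ S2| = |S1| + |S2| − 2·|S1∩S2| = 18 + 14 − 5.4571 = 26.54.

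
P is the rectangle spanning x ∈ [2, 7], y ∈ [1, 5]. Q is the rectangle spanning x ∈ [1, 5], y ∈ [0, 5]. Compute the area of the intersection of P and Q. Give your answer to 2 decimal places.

12.00

|P∩Q|: x∈[2,5], y∈[1,5] → 3·4 = 12.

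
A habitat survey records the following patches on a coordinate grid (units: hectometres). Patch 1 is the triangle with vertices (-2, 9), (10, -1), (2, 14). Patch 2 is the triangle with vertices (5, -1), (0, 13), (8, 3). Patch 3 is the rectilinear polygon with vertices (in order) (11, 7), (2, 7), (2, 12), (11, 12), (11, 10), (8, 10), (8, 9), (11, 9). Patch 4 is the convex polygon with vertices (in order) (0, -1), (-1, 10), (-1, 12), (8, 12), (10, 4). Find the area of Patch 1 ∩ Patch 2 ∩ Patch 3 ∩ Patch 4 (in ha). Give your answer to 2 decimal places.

4.87

The intersection is the polygon with vertices (2,10.5), (4.8,7), (2.143,7), (2,7.4).
By the shoelace formula its area is 4.87.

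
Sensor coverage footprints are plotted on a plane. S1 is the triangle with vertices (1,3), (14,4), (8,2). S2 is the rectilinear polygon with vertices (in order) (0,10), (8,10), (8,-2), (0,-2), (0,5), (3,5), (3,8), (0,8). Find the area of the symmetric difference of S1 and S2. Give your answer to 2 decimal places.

|S1| = 10, |S2| = 87, |S1∩S2| = 5.3846.
|S1 △ S2| = |S1| + |S2| − 2·|S1∩S2| = 10 + 87 − 10.7692 = 86.23.

86.23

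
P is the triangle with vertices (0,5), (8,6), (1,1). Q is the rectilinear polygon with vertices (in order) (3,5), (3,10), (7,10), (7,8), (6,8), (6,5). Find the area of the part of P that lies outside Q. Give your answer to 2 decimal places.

14.81

|P| = 16.5, |P∩Q| = 1.6875.
|P ∖ Q| = |P| − |P∩Q| = 16.5 − 1.6875 = 14.81.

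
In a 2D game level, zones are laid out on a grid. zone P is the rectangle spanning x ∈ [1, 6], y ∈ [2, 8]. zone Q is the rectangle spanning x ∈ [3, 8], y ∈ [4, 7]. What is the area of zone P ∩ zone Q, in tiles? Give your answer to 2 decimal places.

|zone P∩zone Q|: x∈[3,6], y∈[4,7] → 3·3 = 9.

9.00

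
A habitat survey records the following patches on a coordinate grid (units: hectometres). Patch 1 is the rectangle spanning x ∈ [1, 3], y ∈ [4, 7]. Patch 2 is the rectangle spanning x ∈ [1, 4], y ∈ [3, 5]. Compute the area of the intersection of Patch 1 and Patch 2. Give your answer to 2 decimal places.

|Patch 1∩Patch 2|: x∈[1,3], y∈[4,5] → 2·1 = 2.

2.00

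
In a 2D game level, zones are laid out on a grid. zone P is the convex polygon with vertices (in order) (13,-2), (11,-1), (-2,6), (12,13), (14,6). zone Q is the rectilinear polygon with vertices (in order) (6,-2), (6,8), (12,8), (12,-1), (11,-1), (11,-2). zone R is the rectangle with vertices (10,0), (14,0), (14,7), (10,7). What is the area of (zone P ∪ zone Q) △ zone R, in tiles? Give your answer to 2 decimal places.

109.02

|zone P ∪ zone Q| = 132.2308.
|(zone P ∪ zone Q) ∩ zone R| = 25.6071.
|(zone P ∪ zone Q) △ zone R| = 132.2308 + 28 − 51.2143 = 109.02.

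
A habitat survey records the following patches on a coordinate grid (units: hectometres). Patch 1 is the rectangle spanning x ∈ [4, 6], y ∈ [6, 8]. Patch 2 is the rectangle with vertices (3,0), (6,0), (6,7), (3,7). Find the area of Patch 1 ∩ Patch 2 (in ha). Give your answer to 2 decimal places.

2.00

|Patch 1∩Patch 2|: x∈[4,6], y∈[6,7] → 2·1 = 2.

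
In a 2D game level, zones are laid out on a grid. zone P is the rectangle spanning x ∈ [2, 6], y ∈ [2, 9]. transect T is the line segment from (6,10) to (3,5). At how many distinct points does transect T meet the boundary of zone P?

1

The segment meets the boundary at (5.4,9).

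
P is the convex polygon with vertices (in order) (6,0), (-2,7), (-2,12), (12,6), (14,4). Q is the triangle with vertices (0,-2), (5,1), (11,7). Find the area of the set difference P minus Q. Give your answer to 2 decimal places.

|P| = 92, |P∩Q| = 3.6873.
|P ∖ Q| = |P| − |P∩Q| = 92 − 3.6873 = 88.31.

88.31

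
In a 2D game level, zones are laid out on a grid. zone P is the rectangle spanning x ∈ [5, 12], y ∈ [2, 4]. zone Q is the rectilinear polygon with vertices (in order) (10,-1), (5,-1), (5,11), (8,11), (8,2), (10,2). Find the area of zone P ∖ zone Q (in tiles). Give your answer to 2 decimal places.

|zone P| = 14, |zone P∩zone Q| = 6.
|zone P ∖ zone Q| = |zone P| − |zone P∩zone Q| = 14 − 6 = 8.00.

8.00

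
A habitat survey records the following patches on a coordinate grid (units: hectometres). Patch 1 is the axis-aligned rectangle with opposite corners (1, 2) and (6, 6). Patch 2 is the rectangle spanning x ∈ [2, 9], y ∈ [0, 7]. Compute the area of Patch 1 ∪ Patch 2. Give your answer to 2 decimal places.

By inclusion–exclusion:
Individual areas: |Patch 1| = 20, |Patch 2| = 49.
|Patch 1∩Patch 2|: x∈[2,6], y∈[2,6] → 4·4 = 16.
|Patch 1 ∪ Patch 2| = 69 − 16 = 53.00.

53.00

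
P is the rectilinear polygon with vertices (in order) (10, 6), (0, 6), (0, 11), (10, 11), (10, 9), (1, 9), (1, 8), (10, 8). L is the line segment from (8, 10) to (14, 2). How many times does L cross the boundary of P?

The segment meets the boundary at (10,7.333), (9.5,8), (8.75,9).

3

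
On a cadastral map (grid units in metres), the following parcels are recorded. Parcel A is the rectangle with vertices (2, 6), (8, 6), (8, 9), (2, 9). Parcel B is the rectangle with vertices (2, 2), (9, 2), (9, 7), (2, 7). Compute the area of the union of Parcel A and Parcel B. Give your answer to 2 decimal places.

By inclusion–exclusion:
Individual areas: |Parcel A| = 18, |Parcel B| = 35.
|Parcel A∩Parcel B|: x∈[2,8], y∈[6,7] → 6·1 = 6.
|Parcel A ∪ Parcel B| = 53 − 6 = 47.00.

47.00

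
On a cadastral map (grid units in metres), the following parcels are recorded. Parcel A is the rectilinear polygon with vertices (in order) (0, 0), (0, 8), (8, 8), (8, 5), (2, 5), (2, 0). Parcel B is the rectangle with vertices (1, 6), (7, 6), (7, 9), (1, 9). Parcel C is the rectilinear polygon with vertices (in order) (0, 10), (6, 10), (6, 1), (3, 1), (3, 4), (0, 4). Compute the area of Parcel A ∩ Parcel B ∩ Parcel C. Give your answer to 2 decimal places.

The intersection is the polygon with vertices (1,6), (1,8), (6,8), (6,6).
By the shoelace formula its area is 10.00.

10.00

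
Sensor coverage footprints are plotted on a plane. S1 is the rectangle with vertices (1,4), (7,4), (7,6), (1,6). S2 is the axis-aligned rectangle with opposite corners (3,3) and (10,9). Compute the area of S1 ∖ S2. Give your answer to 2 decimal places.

4.00

|S1∩S2|: x∈[3,7], y∈[4,6] → 4·2 = 8.
|S1| = 12.
|S1 ∖ S2| = |S1| − |S1∩S2| = 12 − 8 = 4.00.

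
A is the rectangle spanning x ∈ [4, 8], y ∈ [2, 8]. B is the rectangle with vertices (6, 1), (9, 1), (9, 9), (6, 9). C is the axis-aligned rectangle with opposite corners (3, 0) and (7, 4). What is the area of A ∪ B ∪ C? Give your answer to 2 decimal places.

45.00

By inclusion–exclusion:
Individual areas: |A| = 24, |B| = 24, |C| = 16.
|A∩B|: x∈[6,8], y∈[2,8] → 2·6 = 12.
|A∩C|: x∈[4,7], y∈[2,4] → 3·2 = 6.
|B∩C|: x∈[6,7], y∈[1,4] → 1·3 = 3.
|A∩B∩C| = 2.
|A ∪ B ∪ C| = 64 − 21 + 2 = 45.00.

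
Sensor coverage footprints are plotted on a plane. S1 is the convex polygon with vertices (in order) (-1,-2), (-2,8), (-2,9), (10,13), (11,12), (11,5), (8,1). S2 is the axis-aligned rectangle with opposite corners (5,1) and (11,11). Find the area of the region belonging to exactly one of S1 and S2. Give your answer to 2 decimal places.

|S1| = 137, |S2| = 60, |S1∩S2| = 54.
|S1 △ S2| = |S1| + |S2| − 2·|S1∩S2| = 137 + 60 − 108 = 89.00.

89.00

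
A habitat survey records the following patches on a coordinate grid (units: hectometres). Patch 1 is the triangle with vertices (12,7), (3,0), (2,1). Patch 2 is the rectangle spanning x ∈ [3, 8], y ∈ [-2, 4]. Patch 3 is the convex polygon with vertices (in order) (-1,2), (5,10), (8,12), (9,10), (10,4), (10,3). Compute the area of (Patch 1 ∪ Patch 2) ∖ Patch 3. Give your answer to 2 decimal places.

|Patch 1 ∪ Patch 2| = 32.5222.
|(Patch 1 ∪ Patch 2) ∩ Patch 3| = 8.3206.
|(Patch 1 ∪ Patch 2) ∖ Patch 3| = 32.5222 − 8.3206 = 24.20.

24.20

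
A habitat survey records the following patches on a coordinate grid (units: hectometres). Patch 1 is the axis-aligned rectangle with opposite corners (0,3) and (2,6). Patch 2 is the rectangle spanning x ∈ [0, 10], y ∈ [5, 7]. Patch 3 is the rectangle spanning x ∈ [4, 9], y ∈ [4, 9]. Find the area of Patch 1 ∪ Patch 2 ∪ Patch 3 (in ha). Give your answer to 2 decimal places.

By inclusion–exclusion:
Individual areas: |Patch 1| = 6, |Patch 2| = 20, |Patch 3| = 25.
|Patch 1∩Patch 2|: x∈[0,2], y∈[5,6] → 2·1 = 2.
|Patch 1∩Patch 3| = 0 (no overlap).
|Patch 2∩Patch 3|: x∈[4,9], y∈[5,7] → 5·2 = 10.
|Patch 1∩Patch 2∩Patch 3| = 0.
|Patch 1 ∪ Patch 2 ∪ Patch 3| = 51 − 12 + 0 = 39.00.

39.00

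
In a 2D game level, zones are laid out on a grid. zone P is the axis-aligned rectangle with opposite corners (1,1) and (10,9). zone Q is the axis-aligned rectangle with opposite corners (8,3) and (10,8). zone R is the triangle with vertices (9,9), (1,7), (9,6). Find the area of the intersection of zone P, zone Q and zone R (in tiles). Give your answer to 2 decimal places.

1.94

The intersection is the polygon with vertices (8,8), (9,8), (9,6), (8,6.125).
By the shoelace formula its area is 1.94.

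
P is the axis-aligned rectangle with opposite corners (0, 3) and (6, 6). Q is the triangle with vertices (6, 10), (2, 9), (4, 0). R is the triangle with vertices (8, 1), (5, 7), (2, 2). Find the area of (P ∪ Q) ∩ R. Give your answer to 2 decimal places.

9.05

|P ∪ Q| = 31.3.
|(P ∪ Q) ∩ R| = 9.05.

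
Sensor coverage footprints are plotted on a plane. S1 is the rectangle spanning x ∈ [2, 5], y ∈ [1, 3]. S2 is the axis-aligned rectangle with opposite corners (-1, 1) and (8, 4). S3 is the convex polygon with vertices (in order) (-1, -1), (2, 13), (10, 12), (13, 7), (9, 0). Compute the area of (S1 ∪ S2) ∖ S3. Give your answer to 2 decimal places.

|S1 ∪ S2| = 27.
|(S1 ∪ S2) ∩ S3| = 24.75.
|(S1 ∪ S2) ∖ S3| = 27 − 24.75 = 2.25.

2.25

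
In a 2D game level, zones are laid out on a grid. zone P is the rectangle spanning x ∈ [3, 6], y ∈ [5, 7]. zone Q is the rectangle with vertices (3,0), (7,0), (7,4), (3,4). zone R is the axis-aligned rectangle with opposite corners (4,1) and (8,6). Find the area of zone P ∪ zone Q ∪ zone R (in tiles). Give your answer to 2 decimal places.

By inclusion–exclusion:
Individual areas: |zone P| = 6, |zone Q| = 16, |zone R| = 20.
|zone P∩zone Q| = 0 (no overlap).
|zone P∩zone R|: x∈[4,6], y∈[5,6] → 2·1 = 2.
|zone Q∩zone R|: x∈[4,7], y∈[1,4] → 3·3 = 9.
|zone P∩zone Q∩zone R| = 0.
|zone P ∪ zone Q ∪ zone R| = 42 − 11 + 0 = 31.00.

31.00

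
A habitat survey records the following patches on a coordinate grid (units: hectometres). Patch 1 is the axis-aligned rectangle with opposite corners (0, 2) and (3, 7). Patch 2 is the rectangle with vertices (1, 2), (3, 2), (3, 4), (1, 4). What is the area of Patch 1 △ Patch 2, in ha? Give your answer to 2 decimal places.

11.00

|Patch 1∩Patch 2|: x∈[1,3], y∈[2,4] → 2·2 = 4.
|Patch 1 △ Patch 2| = |Patch 1| + |Patch 2| − 2·|Patch 1∩Patch 2| = 15 + 4 − 8 = 11.00.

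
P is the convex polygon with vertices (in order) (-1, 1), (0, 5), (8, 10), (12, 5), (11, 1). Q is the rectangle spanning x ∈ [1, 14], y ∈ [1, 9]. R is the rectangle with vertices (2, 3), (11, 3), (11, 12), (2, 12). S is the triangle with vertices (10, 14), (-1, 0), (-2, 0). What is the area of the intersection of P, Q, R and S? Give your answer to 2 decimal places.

2.25

The intersection is the polygon with vertices (2,4.667), (4.923,8.077), (5.754,8.597), (2,3.818).
By the shoelace formula its area is 2.25.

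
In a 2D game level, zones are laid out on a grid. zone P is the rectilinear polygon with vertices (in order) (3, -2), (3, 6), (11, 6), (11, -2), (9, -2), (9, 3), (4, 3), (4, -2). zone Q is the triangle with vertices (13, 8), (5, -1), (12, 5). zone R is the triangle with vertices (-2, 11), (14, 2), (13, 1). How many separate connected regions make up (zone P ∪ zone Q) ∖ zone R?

2

(zone P ∪ zone Q) ∖ zone R splits into 2 disjoint pieces (area 30.9484, area 7.432).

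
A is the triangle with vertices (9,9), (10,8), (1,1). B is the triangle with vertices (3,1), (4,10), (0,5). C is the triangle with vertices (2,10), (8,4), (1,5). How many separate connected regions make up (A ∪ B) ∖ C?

(A ∪ B) ∖ C splits into 3 disjoint pieces (area 4.875, area 8.6048, area 0.6889).

3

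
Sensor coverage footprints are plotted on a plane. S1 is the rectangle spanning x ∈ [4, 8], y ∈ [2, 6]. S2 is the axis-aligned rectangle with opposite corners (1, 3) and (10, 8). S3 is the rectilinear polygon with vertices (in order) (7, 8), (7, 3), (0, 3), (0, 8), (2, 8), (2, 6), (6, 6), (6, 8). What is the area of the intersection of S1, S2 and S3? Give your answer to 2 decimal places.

The intersection is the polygon with vertices (6,6), (7,6), (7,3), (4,3), (4,6).
By the shoelace formula its area is 9.00.

9.00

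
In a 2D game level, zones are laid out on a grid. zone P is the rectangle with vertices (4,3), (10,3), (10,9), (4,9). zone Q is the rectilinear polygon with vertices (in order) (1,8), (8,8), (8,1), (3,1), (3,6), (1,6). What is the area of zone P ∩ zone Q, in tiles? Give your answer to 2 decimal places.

The intersection is the polygon with vertices (4,3), (4,8), (8,8), (8,3).
By the shoelace formula its area is 20.00.

20.00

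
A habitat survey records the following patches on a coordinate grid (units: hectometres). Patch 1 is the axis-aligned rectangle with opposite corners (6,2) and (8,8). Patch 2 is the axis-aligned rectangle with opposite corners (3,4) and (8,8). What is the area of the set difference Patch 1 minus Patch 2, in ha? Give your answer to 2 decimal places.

|Patch 1∩Patch 2|: x∈[6,8], y∈[4,8] → 2·4 = 8.
|Patch 1| = 12.
|Patch 1 ∖ Patch 2| = |Patch 1| − |Patch 1∩Patch 2| = 12 − 8 = 4.00.

4.00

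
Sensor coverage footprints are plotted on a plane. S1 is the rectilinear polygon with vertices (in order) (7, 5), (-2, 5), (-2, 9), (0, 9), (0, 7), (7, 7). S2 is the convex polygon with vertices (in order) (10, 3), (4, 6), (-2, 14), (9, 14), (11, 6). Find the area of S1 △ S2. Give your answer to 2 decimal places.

93.75

|S1| = 22, |S2| = 82.5, |S1∩S2| = 5.375.
|S1 △ S2| = |S1| + |S2| − 2·|S1∩S2| = 22 + 82.5 − 10.75 = 93.75.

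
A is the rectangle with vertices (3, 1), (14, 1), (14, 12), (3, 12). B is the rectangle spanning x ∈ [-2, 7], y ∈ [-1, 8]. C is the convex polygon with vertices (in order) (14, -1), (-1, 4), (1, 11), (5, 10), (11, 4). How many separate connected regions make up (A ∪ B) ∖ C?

(A ∪ B) ∖ C splits into 2 disjoint pieces (area 63.8, area 40.7857).

2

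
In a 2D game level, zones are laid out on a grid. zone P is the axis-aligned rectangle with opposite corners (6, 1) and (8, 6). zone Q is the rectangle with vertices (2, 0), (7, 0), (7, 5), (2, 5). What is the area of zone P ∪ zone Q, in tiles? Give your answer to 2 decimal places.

31.00

By inclusion–exclusion:
Individual areas: |zone P| = 10, |zone Q| = 25.
|zone P∩zone Q|: x∈[6,7], y∈[1,5] → 1·4 = 4.
|zone P ∪ zone Q| = 35 − 4 = 31.00.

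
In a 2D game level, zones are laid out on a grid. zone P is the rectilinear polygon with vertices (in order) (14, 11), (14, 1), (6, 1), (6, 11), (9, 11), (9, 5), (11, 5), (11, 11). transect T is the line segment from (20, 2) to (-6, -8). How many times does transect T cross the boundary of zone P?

0

The segment lies entirely outside zone P and never meets its boundary.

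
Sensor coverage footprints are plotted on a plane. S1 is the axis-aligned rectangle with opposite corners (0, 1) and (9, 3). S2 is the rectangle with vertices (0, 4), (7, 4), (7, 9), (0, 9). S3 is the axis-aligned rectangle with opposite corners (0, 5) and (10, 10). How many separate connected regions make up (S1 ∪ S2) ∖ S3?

(S1 ∪ S2) ∖ S3 splits into 2 disjoint pieces (area 18, area 7).

2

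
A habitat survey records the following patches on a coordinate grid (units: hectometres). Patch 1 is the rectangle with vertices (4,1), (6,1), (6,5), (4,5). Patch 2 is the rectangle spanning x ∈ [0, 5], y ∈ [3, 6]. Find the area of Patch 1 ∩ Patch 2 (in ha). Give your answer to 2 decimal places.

2.00

|Patch 1∩Patch 2|: x∈[4,5], y∈[3,5] → 1·2 = 2.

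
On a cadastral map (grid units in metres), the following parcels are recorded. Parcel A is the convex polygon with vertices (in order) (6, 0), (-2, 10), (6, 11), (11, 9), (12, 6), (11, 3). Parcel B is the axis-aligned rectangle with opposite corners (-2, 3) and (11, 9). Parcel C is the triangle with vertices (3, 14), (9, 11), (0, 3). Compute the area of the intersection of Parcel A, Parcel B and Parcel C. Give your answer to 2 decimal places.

The intersection is the polygon with vertices (6.75,9), (2.104,4.87), (0.915,6.356), (1.636,9).
By the shoelace formula its area is 12.67.

12.67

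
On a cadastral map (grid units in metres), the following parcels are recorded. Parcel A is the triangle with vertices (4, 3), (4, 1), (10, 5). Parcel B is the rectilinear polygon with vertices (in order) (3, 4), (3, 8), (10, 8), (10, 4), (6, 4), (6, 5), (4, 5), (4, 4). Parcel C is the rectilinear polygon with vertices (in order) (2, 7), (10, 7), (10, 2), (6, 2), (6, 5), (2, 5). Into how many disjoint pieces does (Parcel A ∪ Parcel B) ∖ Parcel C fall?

3

(Parcel A ∪ Parcel B) ∖ Parcel C splits into 3 disjoint pieces (area 3.3333, area 1, area 7).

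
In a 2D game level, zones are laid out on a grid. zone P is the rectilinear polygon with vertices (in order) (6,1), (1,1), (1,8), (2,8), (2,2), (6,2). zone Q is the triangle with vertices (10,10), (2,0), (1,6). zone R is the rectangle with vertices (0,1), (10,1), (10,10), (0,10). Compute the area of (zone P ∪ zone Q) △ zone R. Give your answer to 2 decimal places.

|zone P ∪ zone Q| = 35.6611.
|(zone P ∪ zone Q) ∩ zone R| = 35.1778.
|(zone P ∪ zone Q) △ zone R| = 35.6611 + 90 − 70.3556 = 55.31.

55.31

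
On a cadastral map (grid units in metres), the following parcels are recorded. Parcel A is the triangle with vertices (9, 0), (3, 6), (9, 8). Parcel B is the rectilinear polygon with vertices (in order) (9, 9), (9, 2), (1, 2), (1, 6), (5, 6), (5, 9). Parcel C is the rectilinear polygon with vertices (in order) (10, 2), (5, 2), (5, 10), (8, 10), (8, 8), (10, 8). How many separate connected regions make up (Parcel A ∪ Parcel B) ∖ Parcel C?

(Parcel A ∪ Parcel B) ∖ Parcel C splits into 3 disjoint pieces (area 16.6667, area 1, area 2).

3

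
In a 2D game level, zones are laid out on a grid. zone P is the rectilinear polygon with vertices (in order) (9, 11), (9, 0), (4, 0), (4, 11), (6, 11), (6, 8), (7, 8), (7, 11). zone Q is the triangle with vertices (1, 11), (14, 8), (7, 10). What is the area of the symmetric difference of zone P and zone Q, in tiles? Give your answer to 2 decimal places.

52.16

|zone P| = 52, |zone Q| = 2.5, |zone P∩zone Q| = 1.1722.
|zone P △ zone Q| = |zone P| + |zone Q| − 2·|zone P∩zone Q| = 52 + 2.5 − 2.3443 = 52.16.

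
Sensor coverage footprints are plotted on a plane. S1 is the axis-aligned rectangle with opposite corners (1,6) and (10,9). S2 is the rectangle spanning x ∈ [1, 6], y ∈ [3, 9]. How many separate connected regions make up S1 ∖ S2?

1

S1 ∖ S2 is a single connected region.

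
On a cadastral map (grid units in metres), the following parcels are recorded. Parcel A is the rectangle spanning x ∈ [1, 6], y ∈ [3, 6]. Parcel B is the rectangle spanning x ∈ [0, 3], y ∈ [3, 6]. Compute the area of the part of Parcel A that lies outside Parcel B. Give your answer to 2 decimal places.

|Parcel A∩Parcel B|: x∈[1,3], y∈[3,6] → 2·3 = 6.
|Parcel A| = 15.
|Parcel A ∖ Parcel B| = |Parcel A| − |Parcel A∩Parcel B| = 15 − 6 = 9.00.

9.00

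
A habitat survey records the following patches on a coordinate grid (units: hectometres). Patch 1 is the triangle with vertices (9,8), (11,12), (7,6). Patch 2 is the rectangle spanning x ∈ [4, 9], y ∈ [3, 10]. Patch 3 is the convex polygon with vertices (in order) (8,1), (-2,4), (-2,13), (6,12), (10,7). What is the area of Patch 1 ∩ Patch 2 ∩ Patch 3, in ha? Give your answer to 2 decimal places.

0.90

The intersection is the polygon with vertices (8.727,8.591), (9,8.25), (9,8), (7,6).
By the shoelace formula its area is 0.90.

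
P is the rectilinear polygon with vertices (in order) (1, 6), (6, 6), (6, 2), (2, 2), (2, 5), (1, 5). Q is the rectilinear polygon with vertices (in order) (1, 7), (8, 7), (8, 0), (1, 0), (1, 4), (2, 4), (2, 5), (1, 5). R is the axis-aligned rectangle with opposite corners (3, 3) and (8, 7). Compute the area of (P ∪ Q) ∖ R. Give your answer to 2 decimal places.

28.00

|P ∪ Q| = 48.
|(P ∪ Q) ∩ R| = 20.
|(P ∪ Q) ∖ R| = 48 − 20 = 28.00.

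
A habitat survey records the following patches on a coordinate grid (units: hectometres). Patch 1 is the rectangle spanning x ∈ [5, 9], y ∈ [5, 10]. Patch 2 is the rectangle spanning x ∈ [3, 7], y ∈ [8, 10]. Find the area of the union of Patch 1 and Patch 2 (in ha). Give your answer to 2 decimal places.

24.00

By inclusion–exclusion:
Individual areas: |Patch 1| = 20, |Patch 2| = 8.
|Patch 1∩Patch 2|: x∈[5,7], y∈[8,10] → 2·2 = 4.
|Patch 1 ∪ Patch 2| = 28 − 4 = 24.00.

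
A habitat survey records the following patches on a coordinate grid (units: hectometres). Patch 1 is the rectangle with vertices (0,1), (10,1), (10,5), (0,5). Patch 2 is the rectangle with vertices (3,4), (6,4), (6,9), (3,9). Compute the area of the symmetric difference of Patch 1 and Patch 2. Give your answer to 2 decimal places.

49.00

|Patch 1∩Patch 2|: x∈[3,6], y∈[4,5] → 3·1 = 3.
|Patch 1 △ Patch 2| = |Patch 1| + |Patch 2| − 2·|Patch 1∩Patch 2| = 40 + 15 − 6 = 49.00.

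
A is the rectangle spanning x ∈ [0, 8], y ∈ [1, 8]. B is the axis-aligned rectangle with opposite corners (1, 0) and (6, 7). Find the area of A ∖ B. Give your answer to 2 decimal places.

26.00

|A∩B|: x∈[1,6], y∈[1,7] → 5·6 = 30.
|A| = 56.
|A ∖ B| = |A| − |A∩B| = 56 − 30 = 26.00.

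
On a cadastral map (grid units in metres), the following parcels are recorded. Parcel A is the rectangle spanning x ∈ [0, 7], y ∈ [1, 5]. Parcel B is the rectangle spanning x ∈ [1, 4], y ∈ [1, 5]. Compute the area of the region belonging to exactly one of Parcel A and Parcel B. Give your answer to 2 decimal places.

16.00

|Parcel A∩Parcel B|: x∈[1,4], y∈[1,5] → 3·4 = 12.
|Parcel A △ Parcel B| = |Parcel A| + |Parcel B| − 2·|Parcel A∩Parcel B| = 28 + 12 − 24 = 16.00.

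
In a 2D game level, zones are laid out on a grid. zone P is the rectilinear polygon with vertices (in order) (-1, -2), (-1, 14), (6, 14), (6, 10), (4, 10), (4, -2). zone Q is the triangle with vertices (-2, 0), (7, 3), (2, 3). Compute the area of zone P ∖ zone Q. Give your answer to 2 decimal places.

82.21

|zone P| = 88, |zone P∩zone Q| = 5.7917.
|zone P ∖ zone Q| = |zone P| − |zone P∩zone Q| = 88 − 5.7917 = 82.21.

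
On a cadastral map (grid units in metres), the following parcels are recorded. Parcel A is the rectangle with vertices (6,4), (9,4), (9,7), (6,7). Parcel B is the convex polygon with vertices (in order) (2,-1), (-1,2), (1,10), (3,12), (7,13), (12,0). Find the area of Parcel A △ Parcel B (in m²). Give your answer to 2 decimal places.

111.00

|Parcel A| = 9, |Parcel B| = 120, |Parcel A∩Parcel B| = 9.
|Parcel A △ Parcel B| = |Parcel A| + |Parcel B| − 2·|Parcel A∩Parcel B| = 9 + 120 − 18 = 111.00.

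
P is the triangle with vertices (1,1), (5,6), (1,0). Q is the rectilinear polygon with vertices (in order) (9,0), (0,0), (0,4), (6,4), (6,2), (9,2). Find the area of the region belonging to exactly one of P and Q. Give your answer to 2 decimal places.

|P| = 2, |Q| = 30, |P∩Q| = 1.7333.
|P △ Q| = |P| + |Q| − 2·|P∩Q| = 2 + 30 − 3.4667 = 28.53.

28.53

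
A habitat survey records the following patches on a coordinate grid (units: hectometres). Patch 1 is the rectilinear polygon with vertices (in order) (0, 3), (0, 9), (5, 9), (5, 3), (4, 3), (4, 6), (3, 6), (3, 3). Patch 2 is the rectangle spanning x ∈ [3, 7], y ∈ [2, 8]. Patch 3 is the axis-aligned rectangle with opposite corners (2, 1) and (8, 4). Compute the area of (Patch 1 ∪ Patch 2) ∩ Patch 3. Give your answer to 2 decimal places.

9.00

The region (Patch 1 ∪ Patch 2) ∩ Patch 3 is the polygon with vertices (7,2), (3,2), (3,3), (2,3), (2,4), (7,4).
By the shoelace formula its area is 9.00.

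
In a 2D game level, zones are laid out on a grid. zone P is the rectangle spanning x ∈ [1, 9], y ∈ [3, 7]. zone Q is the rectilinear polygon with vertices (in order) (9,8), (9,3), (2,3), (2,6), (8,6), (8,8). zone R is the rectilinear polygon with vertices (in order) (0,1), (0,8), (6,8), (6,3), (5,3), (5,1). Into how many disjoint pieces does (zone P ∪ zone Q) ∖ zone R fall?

1

(zone P ∪ zone Q) ∖ zone R is a single connected region.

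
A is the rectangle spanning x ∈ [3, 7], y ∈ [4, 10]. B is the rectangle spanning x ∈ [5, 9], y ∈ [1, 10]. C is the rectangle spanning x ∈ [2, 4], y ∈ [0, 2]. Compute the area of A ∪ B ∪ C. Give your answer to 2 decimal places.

52.00

By inclusion–exclusion:
Individual areas: |A| = 24, |B| = 36, |C| = 4.
|A∩B|: x∈[5,7], y∈[4,10] → 2·6 = 12.
|A∩C| = 0 (no overlap).
|B∩C| = 0 (no overlap).
|A∩B∩C| = 0.
|A ∪ B ∪ C| = 64 − 12 + 0 = 52.00.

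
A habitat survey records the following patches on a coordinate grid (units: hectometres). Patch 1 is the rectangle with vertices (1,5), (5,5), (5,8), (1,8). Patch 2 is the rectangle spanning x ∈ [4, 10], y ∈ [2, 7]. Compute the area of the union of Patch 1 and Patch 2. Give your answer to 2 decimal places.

By inclusion–exclusion:
Individual areas: |Patch 1| = 12, |Patch 2| = 30.
|Patch 1∩Patch 2|: x∈[4,5], y∈[5,7] → 1·2 = 2.
|Patch 1 ∪ Patch 2| = 42 − 2 = 40.00.

40.00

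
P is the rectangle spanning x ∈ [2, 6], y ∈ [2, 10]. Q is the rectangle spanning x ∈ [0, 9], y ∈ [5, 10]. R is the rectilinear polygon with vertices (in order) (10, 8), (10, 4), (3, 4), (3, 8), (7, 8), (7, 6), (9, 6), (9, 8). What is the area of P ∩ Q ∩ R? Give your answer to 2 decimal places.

The intersection is the polygon with vertices (3,5), (3,8), (6,8), (6,5).
By the shoelace formula its area is 9.00.

9.00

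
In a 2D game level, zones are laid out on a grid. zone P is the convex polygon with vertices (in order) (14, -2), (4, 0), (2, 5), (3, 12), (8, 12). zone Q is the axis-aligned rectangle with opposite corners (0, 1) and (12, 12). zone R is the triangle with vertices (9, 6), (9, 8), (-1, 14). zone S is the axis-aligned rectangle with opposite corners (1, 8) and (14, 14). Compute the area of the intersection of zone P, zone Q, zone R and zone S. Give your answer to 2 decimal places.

5.98

The intersection is the polygon with vertices (9,8), (6.5,8), (2.846,10.923), (2.947,11.632).
By the shoelace formula its area is 5.98.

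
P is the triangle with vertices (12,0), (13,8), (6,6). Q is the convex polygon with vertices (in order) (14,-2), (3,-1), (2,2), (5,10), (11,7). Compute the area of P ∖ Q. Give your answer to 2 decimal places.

5.32

|P| = 27, |P∩Q| = 21.6818.
|P ∖ Q| = |P| − |P∩Q| = 27 − 21.6818 = 5.32.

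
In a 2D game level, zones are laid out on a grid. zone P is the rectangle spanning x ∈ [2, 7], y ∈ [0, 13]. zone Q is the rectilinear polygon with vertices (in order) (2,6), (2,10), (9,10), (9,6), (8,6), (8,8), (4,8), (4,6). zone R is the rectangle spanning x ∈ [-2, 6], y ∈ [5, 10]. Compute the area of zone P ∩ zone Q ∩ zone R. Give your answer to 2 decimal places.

12.00

The intersection is the polygon with vertices (4,8), (4,6), (2,6), (2,10), (6,10), (6,8).
By the shoelace formula its area is 12.00.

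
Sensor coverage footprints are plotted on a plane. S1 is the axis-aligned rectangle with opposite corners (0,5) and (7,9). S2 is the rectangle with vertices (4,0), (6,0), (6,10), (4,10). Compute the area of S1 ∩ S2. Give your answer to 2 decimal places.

|S1∩S2|: x∈[4,6], y∈[5,9] → 2·4 = 8.

8.00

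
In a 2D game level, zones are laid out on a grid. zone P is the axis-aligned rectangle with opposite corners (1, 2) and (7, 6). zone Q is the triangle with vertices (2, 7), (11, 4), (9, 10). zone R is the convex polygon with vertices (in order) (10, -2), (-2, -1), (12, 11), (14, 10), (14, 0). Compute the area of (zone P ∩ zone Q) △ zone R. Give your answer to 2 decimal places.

|zone P ∩ zone Q| = 0.6667.
|(zone P ∩ zone Q) ∩ zone R| = 0.5033.
|(zone P ∩ zone Q) △ zone R| = 0.6667 + 113 − 1.0067 = 112.66.

112.66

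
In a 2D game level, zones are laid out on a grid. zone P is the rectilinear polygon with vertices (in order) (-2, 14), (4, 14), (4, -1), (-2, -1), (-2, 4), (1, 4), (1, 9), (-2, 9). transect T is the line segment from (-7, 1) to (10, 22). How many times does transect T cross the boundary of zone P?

2

The segment meets the boundary at (3.524,14), (-0.524,9).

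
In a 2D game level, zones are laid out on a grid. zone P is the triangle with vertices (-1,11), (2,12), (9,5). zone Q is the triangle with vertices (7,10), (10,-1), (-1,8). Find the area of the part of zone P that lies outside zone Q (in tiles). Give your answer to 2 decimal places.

|zone P| = 14, |zone P∩zone Q| = 5.561.
|zone P ∖ zone Q| = |zone P| − |zone P∩zone Q| = 14 − 5.561 = 8.44.

8.44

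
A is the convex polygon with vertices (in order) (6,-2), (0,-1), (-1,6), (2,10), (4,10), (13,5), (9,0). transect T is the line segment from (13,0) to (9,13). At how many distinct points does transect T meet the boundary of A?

2

The segment meets the boundary at (11.144,6.031), (11.889,3.611).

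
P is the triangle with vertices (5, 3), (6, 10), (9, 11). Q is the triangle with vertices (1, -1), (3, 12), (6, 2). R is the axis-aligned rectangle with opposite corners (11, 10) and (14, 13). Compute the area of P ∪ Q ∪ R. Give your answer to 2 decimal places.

By inclusion–exclusion:
Individual areas: |P| = 10, |Q| = 29.5, |R| = 9.
|P∩Q| = 0.247.
|P∩R| = 0.
|Q∩R| = 0.
|P∩Q∩R| = 0.
|P ∪ Q ∪ R| = 48.5 − 0.247 + 0 = 48.25.

48.25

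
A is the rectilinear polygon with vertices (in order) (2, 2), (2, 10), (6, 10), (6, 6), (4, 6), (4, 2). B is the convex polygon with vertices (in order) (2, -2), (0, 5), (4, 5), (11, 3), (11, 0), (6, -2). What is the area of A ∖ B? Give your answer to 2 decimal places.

18.00

|A| = 24, |A∩B| = 6.
|A ∖ B| = |A| − |A∩B| = 24 − 6 = 18.00.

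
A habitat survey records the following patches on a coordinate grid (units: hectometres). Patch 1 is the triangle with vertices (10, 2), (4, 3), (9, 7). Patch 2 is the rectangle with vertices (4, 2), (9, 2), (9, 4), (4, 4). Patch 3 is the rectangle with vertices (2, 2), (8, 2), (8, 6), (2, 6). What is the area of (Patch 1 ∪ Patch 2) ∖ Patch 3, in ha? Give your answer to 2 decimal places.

|Patch 1 ∪ Patch 2| = 18.0417.
|(Patch 1 ∪ Patch 2) ∩ Patch 3| = 11.
|(Patch 1 ∪ Patch 2) ∖ Patch 3| = 18.0417 − 11 = 7.04.

7.04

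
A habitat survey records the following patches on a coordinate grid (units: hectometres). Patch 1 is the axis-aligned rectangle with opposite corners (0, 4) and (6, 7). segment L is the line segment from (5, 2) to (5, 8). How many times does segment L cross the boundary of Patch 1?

The segment meets the boundary at (5,7), (5,4).

2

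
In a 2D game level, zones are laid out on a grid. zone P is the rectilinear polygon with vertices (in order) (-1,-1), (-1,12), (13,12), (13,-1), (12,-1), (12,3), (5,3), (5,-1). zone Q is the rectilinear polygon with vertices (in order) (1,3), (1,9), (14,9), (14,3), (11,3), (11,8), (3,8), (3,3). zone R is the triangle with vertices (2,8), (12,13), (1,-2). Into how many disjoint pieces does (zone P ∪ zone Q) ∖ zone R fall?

(zone P ∪ zone Q) ∖ zone R splits into 2 disjoint pieces (area 50.95, area 62.5).

2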